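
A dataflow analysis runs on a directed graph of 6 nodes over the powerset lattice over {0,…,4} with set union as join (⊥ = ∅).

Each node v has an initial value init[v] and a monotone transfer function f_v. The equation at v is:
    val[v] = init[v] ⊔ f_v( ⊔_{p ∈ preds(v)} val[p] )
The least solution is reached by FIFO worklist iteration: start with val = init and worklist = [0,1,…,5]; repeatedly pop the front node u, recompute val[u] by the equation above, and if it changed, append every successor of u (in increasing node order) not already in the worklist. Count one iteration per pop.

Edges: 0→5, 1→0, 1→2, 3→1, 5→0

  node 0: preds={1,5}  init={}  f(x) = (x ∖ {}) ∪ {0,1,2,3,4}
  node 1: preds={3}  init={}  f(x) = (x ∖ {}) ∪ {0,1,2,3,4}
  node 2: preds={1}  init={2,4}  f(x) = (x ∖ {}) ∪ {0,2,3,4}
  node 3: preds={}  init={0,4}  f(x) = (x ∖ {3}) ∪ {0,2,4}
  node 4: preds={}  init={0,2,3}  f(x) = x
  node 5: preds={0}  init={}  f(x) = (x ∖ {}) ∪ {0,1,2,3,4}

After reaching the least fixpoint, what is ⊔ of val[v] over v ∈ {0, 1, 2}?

{0,1,2,3,4}

Worklist (8 pops):
  #1 pop 0: in={} → {0,1,2,3,4} (was {}); enqueue []
  #2 pop 1: in={0,4} → {0,1,2,3,4} (was {}); enqueue [0]
  #3 pop 2: in={0,1,2,3,4} → {0,1,2,3,4} (was {2,4}); enqueue []
  #4 pop 3: in={} → {0,2,4} (was {0,4}); enqueue [1]
  #5 pop 4: in={} → {0,2,3} (no change)
  #6 pop 5: in={0,1,2,3,4} → {0,1,2,3,4} (was {}); enqueue []
  #7 pop 0: in={0,1,2,3,4} → {0,1,2,3,4} (no change)
  #8 pop 1: in={0,2,4} → {0,1,2,3,4} (no change)

Fixpoint:
  val[0] = {0,1,2,3,4}
  val[1] = {0,1,2,3,4}
  val[2] = {0,1,2,3,4}
  val[3] = {0,2,4}
  val[4] = {0,2,3}
  val[5] = {0,1,2,3,4}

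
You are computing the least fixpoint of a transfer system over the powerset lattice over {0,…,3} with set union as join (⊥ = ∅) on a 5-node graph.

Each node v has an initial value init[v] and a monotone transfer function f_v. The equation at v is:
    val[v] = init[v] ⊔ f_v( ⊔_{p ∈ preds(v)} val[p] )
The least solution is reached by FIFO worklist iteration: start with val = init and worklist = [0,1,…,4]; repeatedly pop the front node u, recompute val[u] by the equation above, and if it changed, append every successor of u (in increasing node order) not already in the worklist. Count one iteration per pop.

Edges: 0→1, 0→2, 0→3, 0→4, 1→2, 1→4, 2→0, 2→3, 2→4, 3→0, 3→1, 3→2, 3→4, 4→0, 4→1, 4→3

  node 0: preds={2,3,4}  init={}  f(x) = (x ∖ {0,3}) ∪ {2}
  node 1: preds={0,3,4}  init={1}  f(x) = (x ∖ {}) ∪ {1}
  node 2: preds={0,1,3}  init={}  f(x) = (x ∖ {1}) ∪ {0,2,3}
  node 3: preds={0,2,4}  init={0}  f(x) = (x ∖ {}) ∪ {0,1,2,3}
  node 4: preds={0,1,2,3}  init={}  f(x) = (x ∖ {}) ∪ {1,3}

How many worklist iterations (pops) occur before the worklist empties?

Iteration log — 10 steps:
  step 1. node 0  ⊔preds={0}  new={2}  old={}  +wl: 
  step 2. node 1  ⊔preds={0,2}  new={0,1,2}  old={1}  +wl: 
  step 3. node 2  ⊔preds={0,1,2}  new={0,2,3}  old={}  +wl: 0
  step 4. node 3  ⊔preds={0,2,3}  new={0,1,2,3}  old={0}  +wl: 1,2
  step 5. node 4  ⊔preds={0,1,2,3}  new={0,1,2,3}  old={}  +wl: 3
  step 6. node 0  ⊔preds={0,1,2,3}  new={1,2}  old={2}  +wl: 4
  step 7. node 1  ⊔preds={0,1,2,3}  new={0,1,2,3}  old={0,1,2}  +wl: 
  step 8. node 2  ⊔preds={0,1,2,3}  new={0,2,3}  stable
  step 9. node 3  ⊔preds={0,1,2,3}  new={0,1,2,3}  stable
  step 10. node 4  ⊔preds={0,1,2,3}  new={0,1,2,3}  stable

Least fixpoint reached:
  node 0: {1,2}
  node 1: {0,1,2,3}
  node 2: {0,2,3}
  node 3: {0,1,2,3}
  node 4: {0,1,2,3}

10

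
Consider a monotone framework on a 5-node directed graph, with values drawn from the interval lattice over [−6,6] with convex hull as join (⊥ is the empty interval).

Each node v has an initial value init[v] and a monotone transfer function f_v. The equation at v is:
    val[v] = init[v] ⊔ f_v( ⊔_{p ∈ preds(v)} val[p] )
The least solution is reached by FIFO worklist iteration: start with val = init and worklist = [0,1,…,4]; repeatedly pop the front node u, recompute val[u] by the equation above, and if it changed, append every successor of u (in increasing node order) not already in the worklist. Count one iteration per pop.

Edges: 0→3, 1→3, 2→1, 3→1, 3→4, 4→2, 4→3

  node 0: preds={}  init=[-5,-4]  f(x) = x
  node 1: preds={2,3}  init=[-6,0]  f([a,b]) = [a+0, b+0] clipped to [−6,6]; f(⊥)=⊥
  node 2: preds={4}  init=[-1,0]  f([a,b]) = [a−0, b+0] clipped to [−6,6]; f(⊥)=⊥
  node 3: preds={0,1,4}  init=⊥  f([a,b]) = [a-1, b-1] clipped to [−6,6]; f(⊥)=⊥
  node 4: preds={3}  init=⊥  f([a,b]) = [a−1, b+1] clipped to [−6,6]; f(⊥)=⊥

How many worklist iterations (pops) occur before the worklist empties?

Worklist (9 pops):
  #1 pop 0: in=⊥ → [-5,-4] (no change)
  #2 pop 1: in=[-1,0] → [-6,0] (no change)
  #3 pop 2: in=⊥ → [-1,0] (no change)
  #4 pop 3: in=[-6,0] → [-6,-1] (was ⊥); enqueue [1]
  #5 pop 4: in=[-6,-1] → [-6,0] (was ⊥); enqueue [2,3]
  #6 pop 1: in=[-6,0] → [-6,0] (no change)
  #7 pop 2: in=[-6,0] → [-6,0] (was [-1,0]); enqueue [1]
  #8 pop 3: in=[-6,0] → [-6,-1] (no change)
  #9 pop 1: in=[-6,0] → [-6,0] (no change)

Fixpoint:
  val[0] = [-5,-4]
  val[1] = [-6,0]
  val[2] = [-6,0]
  val[3] = [-6,-1]
  val[4] = [-6,0]

9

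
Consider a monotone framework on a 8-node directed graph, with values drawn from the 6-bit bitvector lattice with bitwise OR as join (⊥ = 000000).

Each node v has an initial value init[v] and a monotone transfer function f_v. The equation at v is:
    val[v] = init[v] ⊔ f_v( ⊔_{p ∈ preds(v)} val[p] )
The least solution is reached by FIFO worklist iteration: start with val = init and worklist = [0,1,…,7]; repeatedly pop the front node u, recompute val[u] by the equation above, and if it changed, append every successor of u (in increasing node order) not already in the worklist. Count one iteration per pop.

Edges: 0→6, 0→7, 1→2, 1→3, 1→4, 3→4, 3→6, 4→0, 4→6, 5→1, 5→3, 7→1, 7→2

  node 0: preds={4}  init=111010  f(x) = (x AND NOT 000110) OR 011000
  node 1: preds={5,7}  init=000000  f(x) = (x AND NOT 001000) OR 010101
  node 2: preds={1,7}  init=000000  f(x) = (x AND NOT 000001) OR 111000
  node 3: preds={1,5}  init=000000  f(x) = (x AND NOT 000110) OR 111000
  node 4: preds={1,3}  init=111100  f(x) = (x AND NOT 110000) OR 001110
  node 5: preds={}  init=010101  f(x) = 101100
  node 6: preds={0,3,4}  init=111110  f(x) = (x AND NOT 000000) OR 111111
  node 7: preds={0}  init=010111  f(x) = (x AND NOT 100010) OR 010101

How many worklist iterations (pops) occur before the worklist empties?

Worklist (15 pops):
  #1 pop 0: in=111100 → 111010 (no change)
  #2 pop 1: in=010111 → 010111 (was 000000); enqueue []
  #3 pop 2: in=010111 → 111110 (was 000000); enqueue []
  #4 pop 3: in=010111 → 111001 (was 000000); enqueue []
  #5 pop 4: in=111111 → 111111 (was 111100); enqueue [0]
  #6 pop 5: in=000000 → 111101 (was 010101); enqueue [1,3]
  #7 pop 6: in=111111 → 111111 (was 111110); enqueue []
  #8 pop 7: in=111010 → 011111 (was 010111); enqueue [2]
  #9 pop 0: in=111111 → 111011 (was 111010); enqueue [6,7]
  #10 pop 1: in=111111 → 110111 (was 010111); enqueue [4]
  #11 pop 3: in=111111 → 111001 (no change)
  #12 pop 2: in=111111 → 111110 (no change)
  #13 pop 6: in=111111 → 111111 (no change)
  #14 pop 7: in=111011 → 011111 (no change)
  #15 pop 4: in=111111 → 111111 (no change)

Fixpoint:
  val[0] = 111011
  val[1] = 110111
  val[2] = 111110
  val[3] = 111001
  val[4] = 111111
  val[5] = 111101
  val[6] = 111111
  val[7] = 011111

15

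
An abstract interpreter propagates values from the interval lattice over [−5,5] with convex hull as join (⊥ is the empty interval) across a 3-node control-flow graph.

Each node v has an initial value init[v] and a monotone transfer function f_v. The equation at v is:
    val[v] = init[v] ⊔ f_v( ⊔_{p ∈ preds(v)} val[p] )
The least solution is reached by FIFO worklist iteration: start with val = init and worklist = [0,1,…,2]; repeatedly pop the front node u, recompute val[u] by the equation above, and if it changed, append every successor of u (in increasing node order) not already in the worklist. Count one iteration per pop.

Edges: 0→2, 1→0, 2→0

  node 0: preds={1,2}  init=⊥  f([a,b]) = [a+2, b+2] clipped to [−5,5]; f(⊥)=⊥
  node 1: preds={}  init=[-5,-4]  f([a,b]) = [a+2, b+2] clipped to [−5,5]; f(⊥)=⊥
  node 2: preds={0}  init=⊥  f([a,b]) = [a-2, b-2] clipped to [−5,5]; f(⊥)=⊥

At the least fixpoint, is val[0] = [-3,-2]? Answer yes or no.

Worklist (4 pops):
  #1 pop 0: in=[-5,-4] → [-3,-2] (was ⊥); enqueue []
  #2 pop 1: in=⊥ → [-5,-4] (no change)
  #3 pop 2: in=[-3,-2] → [-5,-4] (was ⊥); enqueue [0]
  #4 pop 0: in=[-5,-4] → [-3,-2] (no change)

Fixpoint:
  val[0] = [-3,-2]
  val[1] = [-5,-4]
  val[2] = [-5,-4]

yes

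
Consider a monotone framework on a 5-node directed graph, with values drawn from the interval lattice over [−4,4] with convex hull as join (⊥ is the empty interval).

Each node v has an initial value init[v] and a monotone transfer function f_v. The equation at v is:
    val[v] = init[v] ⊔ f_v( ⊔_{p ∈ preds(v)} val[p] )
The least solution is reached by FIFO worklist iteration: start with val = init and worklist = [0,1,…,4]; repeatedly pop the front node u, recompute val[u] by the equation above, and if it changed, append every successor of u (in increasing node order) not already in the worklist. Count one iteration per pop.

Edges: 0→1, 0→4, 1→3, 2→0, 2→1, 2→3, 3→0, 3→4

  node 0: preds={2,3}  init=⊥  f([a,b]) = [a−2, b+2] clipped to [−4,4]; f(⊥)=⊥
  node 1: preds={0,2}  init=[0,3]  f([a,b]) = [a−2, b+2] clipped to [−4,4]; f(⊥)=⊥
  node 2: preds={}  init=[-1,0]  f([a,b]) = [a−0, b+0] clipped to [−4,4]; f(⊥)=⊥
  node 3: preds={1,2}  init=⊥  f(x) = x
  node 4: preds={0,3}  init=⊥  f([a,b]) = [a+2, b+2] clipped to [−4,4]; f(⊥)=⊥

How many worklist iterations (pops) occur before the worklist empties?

8

Worklist (8 pops):
  #1 pop 0: in=[-1,0] → [-3,2] (was ⊥); enqueue []
  #2 pop 1: in=[-3,2] → [-4,4] (was [0,3]); enqueue []
  #3 pop 2: in=⊥ → [-1,0] (no change)
  #4 pop 3: in=[-4,4] → [-4,4] (was ⊥); enqueue [0]
  #5 pop 4: in=[-4,4] → [-2,4] (was ⊥); enqueue []
  #6 pop 0: in=[-4,4] → [-4,4] (was [-3,2]); enqueue [1,4]
  #7 pop 1: in=[-4,4] → [-4,4] (no change)
  #8 pop 4: in=[-4,4] → [-2,4] (no change)

Fixpoint:
  val[0] = [-4,4]
  val[1] = [-4,4]
  val[2] = [-1,0]
  val[3] = [-4,4]
  val[4] = [-2,4]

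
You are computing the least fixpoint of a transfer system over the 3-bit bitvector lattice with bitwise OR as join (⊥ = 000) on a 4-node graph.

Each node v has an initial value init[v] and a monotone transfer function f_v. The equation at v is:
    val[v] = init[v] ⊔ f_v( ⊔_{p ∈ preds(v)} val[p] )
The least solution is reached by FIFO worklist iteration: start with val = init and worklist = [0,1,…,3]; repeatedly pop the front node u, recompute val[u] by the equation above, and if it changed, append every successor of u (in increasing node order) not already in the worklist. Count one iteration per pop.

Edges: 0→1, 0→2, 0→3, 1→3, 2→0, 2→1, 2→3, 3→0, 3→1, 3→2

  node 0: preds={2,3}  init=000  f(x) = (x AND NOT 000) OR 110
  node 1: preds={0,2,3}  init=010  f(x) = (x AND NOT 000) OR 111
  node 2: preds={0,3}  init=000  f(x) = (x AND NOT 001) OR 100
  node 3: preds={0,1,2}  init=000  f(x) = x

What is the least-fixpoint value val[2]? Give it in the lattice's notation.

Iteration log — 8 steps:
  step 1. node 0  ⊔preds=000  new=110  old=000  +wl: 
  step 2. node 1  ⊔preds=110  new=111  old=010  +wl: 
  step 3. node 2  ⊔preds=110  new=110  old=000  +wl: 0,1
  step 4. node 3  ⊔preds=111  new=111  old=000  +wl: 2
  step 5. node 0  ⊔preds=111  new=111  old=110  +wl: 3
  step 6. node 1  ⊔preds=111  new=111  stable
  step 7. node 2  ⊔preds=111  new=110  stable
  step 8. node 3  ⊔preds=111  new=111  stable

Least fixpoint reached:
  node 0: 111
  node 1: 111
  node 2: 110
  node 3: 111

110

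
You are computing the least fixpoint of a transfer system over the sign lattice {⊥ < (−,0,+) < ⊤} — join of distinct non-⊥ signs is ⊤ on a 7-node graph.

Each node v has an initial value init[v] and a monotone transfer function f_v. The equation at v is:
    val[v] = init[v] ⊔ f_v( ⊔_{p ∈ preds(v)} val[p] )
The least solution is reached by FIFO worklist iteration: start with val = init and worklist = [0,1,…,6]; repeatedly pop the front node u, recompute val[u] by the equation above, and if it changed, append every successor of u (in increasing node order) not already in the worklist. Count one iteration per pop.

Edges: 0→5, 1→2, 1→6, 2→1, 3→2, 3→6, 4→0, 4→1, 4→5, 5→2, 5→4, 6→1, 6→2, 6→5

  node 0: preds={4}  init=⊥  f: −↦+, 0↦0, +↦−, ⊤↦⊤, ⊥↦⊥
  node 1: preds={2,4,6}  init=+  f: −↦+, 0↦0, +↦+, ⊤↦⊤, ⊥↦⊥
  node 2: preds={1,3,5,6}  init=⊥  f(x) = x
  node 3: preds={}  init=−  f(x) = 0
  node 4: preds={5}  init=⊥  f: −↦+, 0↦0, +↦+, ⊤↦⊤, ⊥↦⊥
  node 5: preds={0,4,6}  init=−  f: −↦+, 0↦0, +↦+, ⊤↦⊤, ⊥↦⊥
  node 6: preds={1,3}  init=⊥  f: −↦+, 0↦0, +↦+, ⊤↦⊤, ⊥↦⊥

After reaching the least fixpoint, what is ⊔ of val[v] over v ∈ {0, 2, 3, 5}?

⊤

Trace (16 dequeues):
  [1] u=0 | in ⊥ | out ⊥ | ==
  [2] u=1 | in ⊥ | out + | ==
  [3] u=2 | in ⊤ | out ⊤ | prev ⊥ | push {1}
  [4] u=3 | in ⊥ | out ⊤ | prev − | push {2}
  [5] u=4 | in − | out + | prev ⊥ | push {0}
  [6] u=5 | in + | out ⊤ | prev − | push {4}
  [7] u=6 | in ⊤ | out ⊤ | prev ⊥ | push {5}
  [8] u=1 | in ⊤ | out ⊤ | prev + | push {6}
  [9] u=2 | in ⊤ | out ⊤ | ==
  [10] u=0 | in + | out − | prev ⊥ | push {}
  [11] u=4 | in ⊤ | out ⊤ | prev + | push {0,1}
  [12] u=5 | in ⊤ | out ⊤ | ==
  [13] u=6 | in ⊤ | out ⊤ | ==
  [14] u=0 | in ⊤ | out ⊤ | prev − | push {5}
  [15] u=1 | in ⊤ | out ⊤ | ==
  [16] u=5 | in ⊤ | out ⊤ | ==

Converged values:
  [0] ⊤
  [1] ⊤
  [2] ⊤
  [3] ⊤
  [4] ⊤
  [5] ⊤
  [6] ⊤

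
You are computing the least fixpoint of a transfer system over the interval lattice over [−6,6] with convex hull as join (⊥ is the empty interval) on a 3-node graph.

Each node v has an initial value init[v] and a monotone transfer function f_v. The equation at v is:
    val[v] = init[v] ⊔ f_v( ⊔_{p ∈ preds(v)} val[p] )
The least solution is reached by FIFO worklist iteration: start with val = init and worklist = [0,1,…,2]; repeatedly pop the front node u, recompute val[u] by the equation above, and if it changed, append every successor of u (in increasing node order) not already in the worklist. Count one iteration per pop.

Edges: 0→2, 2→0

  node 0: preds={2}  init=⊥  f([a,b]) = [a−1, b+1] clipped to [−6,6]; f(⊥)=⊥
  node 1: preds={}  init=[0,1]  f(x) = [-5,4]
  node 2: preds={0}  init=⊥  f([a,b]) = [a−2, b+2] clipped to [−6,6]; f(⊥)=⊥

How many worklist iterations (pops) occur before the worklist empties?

3

Worklist (3 pops):
  #1 pop 0: in=⊥ → ⊥ (no change)
  #2 pop 1: in=⊥ → [-5,4] (was [0,1]); enqueue []
  #3 pop 2: in=⊥ → ⊥ (no change)

Fixpoint:
  val[0] = ⊥
  val[1] = [-5,4]
  val[2] = ⊥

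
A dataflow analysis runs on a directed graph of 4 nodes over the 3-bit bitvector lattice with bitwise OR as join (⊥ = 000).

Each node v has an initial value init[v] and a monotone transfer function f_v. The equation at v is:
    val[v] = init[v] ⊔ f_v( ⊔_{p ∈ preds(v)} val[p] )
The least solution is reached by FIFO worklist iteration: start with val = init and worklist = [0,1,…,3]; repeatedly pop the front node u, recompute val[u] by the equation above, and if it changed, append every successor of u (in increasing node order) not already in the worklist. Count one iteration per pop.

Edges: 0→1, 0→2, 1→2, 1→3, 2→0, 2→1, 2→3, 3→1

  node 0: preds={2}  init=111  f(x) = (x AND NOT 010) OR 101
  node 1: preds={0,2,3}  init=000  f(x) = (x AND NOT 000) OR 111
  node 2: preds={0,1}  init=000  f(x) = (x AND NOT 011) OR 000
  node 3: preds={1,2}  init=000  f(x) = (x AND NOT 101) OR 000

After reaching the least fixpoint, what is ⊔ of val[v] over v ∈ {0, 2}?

111

Trace (6 dequeues):
  [1] u=0 | in 000 | out 111 | ==
  [2] u=1 | in 111 | out 111 | prev 000 | push {}
  [3] u=2 | in 111 | out 100 | prev 000 | push {0,1}
  [4] u=3 | in 111 | out 010 | prev 000 | push {}
  [5] u=0 | in 100 | out 111 | ==
  [6] u=1 | in 111 | out 111 | ==

Converged values:
  [0] 111
  [1] 111
  [2] 100
  [3] 010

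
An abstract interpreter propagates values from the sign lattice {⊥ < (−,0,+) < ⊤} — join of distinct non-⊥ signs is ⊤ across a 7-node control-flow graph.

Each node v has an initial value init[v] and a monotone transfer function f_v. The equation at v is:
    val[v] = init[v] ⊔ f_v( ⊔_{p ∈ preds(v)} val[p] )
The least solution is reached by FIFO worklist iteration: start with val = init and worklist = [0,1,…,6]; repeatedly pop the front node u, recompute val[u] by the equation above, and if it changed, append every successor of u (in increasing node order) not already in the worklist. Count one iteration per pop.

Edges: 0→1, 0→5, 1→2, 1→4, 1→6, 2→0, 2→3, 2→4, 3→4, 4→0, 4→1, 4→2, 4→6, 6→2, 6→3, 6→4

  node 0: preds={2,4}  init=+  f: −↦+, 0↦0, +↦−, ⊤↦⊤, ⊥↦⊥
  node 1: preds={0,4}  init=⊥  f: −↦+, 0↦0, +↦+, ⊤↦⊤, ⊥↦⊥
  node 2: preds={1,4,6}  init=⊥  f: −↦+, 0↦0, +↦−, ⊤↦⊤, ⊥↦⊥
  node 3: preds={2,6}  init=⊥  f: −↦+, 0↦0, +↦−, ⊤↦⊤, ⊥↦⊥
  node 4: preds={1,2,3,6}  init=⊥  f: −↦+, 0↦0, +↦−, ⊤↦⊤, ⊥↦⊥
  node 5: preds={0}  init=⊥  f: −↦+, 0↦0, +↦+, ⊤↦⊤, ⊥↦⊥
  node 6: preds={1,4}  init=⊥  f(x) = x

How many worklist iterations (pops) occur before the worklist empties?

15

Worklist (15 pops):
  #1 pop 0: in=⊥ → + (no change)
  #2 pop 1: in=+ → + (was ⊥); enqueue []
  #3 pop 2: in=+ → − (was ⊥); enqueue [0]
  #4 pop 3: in=− → + (was ⊥); enqueue []
  #5 pop 4: in=⊤ → ⊤ (was ⊥); enqueue [1,2]
  #6 pop 5: in=+ → + (was ⊥); enqueue []
  #7 pop 6: in=⊤ → ⊤ (was ⊥); enqueue [3,4]
  #8 pop 0: in=⊤ → ⊤ (was +); enqueue [5]
  #9 pop 1: in=⊤ → ⊤ (was +); enqueue [6]
  #10 pop 2: in=⊤ → ⊤ (was −); enqueue [0]
  #11 pop 3: in=⊤ → ⊤ (was +); enqueue []
  #12 pop 4: in=⊤ → ⊤ (no change)
  #13 pop 5: in=⊤ → ⊤ (was +); enqueue []
  #14 pop 6: in=⊤ → ⊤ (no change)
  #15 pop 0: in=⊤ → ⊤ (no change)

Fixpoint:
  val[0] = ⊤
  val[1] = ⊤
  val[2] = ⊤
  val[3] = ⊤
  val[4] = ⊤
  val[5] = ⊤
  val[6] = ⊤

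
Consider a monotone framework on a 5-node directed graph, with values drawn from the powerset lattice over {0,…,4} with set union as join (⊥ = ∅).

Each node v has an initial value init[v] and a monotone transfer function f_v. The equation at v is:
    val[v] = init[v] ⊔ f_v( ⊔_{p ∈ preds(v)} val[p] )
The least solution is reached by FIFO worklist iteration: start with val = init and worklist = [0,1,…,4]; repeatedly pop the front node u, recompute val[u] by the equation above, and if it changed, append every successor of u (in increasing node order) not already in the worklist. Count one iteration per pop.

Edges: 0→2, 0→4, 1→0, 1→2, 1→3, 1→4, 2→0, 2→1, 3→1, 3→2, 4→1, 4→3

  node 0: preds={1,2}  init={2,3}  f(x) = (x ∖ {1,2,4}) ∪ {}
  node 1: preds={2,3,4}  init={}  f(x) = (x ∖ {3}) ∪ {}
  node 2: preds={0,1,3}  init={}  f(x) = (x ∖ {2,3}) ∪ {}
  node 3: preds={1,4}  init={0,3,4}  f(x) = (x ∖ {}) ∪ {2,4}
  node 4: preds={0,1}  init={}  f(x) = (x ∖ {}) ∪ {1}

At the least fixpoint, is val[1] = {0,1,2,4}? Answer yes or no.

yes

Worklist (13 pops):
  #1 pop 0: in={} → {2,3} (no change)
  #2 pop 1: in={0,3,4} → {0,4} (was {}); enqueue [0]
  #3 pop 2: in={0,2,3,4} → {0,4} (was {}); enqueue [1]
  #4 pop 3: in={0,4} → {0,2,3,4} (was {0,3,4}); enqueue [2]
  #5 pop 4: in={0,2,3,4} → {0,1,2,3,4} (was {}); enqueue [3]
  #6 pop 0: in={0,4} → {0,2,3} (was {2,3}); enqueue [4]
  #7 pop 1: in={0,1,2,3,4} → {0,1,2,4} (was {0,4}); enqueue [0]
  #8 pop 2: in={0,1,2,3,4} → {0,1,4} (was {0,4}); enqueue [1]
  #9 pop 3: in={0,1,2,3,4} → {0,1,2,3,4} (was {0,2,3,4}); enqueue [2]
  #10 pop 4: in={0,1,2,3,4} → {0,1,2,3,4} (no change)
  #11 pop 0: in={0,1,2,4} → {0,2,3} (no change)
  #12 pop 1: in={0,1,2,3,4} → {0,1,2,4} (no change)
  #13 pop 2: in={0,1,2,3,4} → {0,1,4} (no change)

Fixpoint:
  val[0] = {0,2,3}
  val[1] = {0,1,2,4}
  val[2] = {0,1,4}
  val[3] = {0,1,2,3,4}
  val[4] = {0,1,2,3,4}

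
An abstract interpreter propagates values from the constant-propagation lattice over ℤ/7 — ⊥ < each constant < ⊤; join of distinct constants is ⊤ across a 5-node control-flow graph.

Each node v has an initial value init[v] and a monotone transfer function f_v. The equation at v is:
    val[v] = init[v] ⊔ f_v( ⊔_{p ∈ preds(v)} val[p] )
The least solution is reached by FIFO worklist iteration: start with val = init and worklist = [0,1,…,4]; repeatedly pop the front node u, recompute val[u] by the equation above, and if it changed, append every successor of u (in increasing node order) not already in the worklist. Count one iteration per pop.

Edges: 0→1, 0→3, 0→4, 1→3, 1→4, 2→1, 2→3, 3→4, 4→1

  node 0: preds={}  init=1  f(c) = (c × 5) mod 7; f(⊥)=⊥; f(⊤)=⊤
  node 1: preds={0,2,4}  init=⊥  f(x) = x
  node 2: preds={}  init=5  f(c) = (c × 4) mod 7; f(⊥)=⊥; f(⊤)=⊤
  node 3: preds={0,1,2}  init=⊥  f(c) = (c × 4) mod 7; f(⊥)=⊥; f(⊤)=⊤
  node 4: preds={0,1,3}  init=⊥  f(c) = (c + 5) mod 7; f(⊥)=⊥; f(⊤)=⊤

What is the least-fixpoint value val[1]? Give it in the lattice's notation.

Iteration log — 6 steps:
  step 1. node 0  ⊔preds=⊥  new=1  stable
  step 2. node 1  ⊔preds=⊤  new=⊤  old=⊥  +wl: 
  step 3. node 2  ⊔preds=⊥  new=5  stable
  step 4. node 3  ⊔preds=⊤  new=⊤  old=⊥  +wl: 
  step 5. node 4  ⊔preds=⊤  new=⊤  old=⊥  +wl: 1
  step 6. node 1  ⊔preds=⊤  new=⊤  stable

Least fixpoint reached:
  node 0: 1
  node 1: ⊤
  node 2: 5
  node 3: ⊤
  node 4: ⊤

⊤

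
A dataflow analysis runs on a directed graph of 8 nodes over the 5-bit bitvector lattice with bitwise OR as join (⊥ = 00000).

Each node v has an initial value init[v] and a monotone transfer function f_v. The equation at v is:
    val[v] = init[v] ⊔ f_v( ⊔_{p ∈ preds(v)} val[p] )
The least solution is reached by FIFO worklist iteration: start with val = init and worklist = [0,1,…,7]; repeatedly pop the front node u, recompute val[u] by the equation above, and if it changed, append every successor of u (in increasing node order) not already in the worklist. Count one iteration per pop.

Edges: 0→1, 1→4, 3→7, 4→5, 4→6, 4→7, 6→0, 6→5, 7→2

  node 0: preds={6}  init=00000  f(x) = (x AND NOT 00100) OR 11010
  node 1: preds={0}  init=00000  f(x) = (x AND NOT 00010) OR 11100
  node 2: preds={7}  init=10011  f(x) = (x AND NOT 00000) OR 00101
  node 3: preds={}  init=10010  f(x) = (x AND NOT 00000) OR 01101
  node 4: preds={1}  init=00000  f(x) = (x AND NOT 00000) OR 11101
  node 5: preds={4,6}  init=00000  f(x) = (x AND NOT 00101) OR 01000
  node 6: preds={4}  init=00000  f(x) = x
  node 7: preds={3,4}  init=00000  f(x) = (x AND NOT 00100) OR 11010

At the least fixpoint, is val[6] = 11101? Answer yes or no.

yes

Worklist (13 pops):
  #1 pop 0: in=00000 → 11010 (was 00000); enqueue []
  #2 pop 1: in=11010 → 11100 (was 00000); enqueue []
  #3 pop 2: in=00000 → 10111 (was 10011); enqueue []
  #4 pop 3: in=00000 → 11111 (was 10010); enqueue []
  #5 pop 4: in=11100 → 11101 (was 00000); enqueue []
  #6 pop 5: in=11101 → 11000 (was 00000); enqueue []
  #7 pop 6: in=11101 → 11101 (was 00000); enqueue [0,5]
  #8 pop 7: in=11111 → 11011 (was 00000); enqueue [2]
  #9 pop 0: in=11101 → 11011 (was 11010); enqueue [1]
  #10 pop 5: in=11101 → 11000 (no change)
  #11 pop 2: in=11011 → 11111 (was 10111); enqueue []
  #12 pop 1: in=11011 → 11101 (was 11100); enqueue [4]
  #13 pop 4: in=11101 → 11101 (no change)

Fixpoint:
  val[0] = 11011
  val[1] = 11101
  val[2] = 11111
  val[3] = 11111
  val[4] = 11101
  val[5] = 11000
  val[6] = 11101
  val[7] = 11011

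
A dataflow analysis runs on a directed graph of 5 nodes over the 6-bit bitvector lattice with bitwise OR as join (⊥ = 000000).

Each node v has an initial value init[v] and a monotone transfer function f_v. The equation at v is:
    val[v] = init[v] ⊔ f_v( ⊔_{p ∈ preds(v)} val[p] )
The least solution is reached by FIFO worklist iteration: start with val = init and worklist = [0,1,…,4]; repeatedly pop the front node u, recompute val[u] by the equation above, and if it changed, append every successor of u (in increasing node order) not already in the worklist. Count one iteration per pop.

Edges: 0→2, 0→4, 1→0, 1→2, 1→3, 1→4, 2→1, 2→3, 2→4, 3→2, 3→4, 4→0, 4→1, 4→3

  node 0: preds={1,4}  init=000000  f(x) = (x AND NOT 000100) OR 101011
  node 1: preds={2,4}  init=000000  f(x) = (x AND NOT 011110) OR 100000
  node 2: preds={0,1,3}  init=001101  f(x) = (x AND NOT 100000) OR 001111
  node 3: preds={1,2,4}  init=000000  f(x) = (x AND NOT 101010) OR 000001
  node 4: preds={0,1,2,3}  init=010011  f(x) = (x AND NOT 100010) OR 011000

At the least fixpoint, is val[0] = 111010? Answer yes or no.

Trace (9 dequeues):
  [1] u=0 | in 010011 | out 111011 | prev 000000 | push {}
  [2] u=1 | in 011111 | out 100001 | prev 000000 | push {0}
  [3] u=2 | in 111011 | out 011111 | prev 001101 | push {1}
  [4] u=3 | in 111111 | out 010101 | prev 000000 | push {2}
  [5] u=4 | in 111111 | out 011111 | prev 010011 | push {3}
  [6] u=0 | in 111111 | out 111011 | ==
  [7] u=1 | in 011111 | out 100001 | ==
  [8] u=2 | in 111111 | out 011111 | ==
  [9] u=3 | in 111111 | out 010101 | ==

Converged values:
  [0] 111011
  [1] 100001
  [2] 011111
  [3] 010101
  [4] 011111

no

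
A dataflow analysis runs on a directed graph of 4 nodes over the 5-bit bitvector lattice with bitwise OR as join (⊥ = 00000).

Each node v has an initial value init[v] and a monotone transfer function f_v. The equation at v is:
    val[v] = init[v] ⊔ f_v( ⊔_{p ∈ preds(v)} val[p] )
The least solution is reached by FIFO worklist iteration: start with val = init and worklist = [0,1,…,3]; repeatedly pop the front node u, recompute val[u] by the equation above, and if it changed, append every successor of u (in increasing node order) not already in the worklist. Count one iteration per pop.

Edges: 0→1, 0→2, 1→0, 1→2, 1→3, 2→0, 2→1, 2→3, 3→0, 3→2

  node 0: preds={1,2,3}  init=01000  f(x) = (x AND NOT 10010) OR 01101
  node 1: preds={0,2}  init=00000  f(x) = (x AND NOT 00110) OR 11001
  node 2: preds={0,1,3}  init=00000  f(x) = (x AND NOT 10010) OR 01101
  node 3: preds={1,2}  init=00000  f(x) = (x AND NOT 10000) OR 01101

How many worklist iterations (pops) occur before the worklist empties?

7

Worklist (7 pops):
  #1 pop 0: in=00000 → 01101 (was 01000); enqueue []
  #2 pop 1: in=01101 → 11001 (was 00000); enqueue [0]
  #3 pop 2: in=11101 → 01101 (was 00000); enqueue [1]
  #4 pop 3: in=11101 → 01101 (was 00000); enqueue [2]
  #5 pop 0: in=11101 → 01101 (no change)
  #6 pop 1: in=01101 → 11001 (no change)
  #7 pop 2: in=11101 → 01101 (no change)

Fixpoint:
  val[0] = 01101
  val[1] = 11001
  val[2] = 01101
  val[3] = 01101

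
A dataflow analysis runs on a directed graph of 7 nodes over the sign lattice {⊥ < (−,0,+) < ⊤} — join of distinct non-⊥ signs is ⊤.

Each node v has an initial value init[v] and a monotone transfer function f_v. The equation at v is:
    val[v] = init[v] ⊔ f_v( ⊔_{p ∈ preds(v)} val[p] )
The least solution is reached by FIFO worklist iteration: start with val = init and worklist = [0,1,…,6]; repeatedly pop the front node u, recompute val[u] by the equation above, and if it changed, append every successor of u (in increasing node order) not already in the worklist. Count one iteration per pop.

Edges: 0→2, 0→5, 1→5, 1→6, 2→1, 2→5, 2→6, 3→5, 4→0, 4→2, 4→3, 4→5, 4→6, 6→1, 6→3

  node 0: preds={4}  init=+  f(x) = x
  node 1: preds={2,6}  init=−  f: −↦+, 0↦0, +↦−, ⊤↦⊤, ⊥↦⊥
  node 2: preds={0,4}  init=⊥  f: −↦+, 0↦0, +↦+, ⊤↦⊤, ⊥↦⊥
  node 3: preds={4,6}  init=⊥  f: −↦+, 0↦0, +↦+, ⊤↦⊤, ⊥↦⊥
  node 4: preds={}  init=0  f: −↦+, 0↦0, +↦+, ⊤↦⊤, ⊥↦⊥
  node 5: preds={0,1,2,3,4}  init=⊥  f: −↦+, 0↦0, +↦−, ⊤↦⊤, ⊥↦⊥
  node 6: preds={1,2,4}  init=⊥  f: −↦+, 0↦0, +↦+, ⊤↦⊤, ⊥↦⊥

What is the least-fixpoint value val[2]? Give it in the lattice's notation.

Worklist (11 pops):
  #1 pop 0: in=0 → ⊤ (was +); enqueue []
  #2 pop 1: in=⊥ → − (no change)
  #3 pop 2: in=⊤ → ⊤ (was ⊥); enqueue [1]
  #4 pop 3: in=0 → 0 (was ⊥); enqueue []
  #5 pop 4: in=⊥ → 0 (no change)
  #6 pop 5: in=⊤ → ⊤ (was ⊥); enqueue []
  #7 pop 6: in=⊤ → ⊤ (was ⊥); enqueue [3]
  #8 pop 1: in=⊤ → ⊤ (was −); enqueue [5,6]
  #9 pop 3: in=⊤ → ⊤ (was 0); enqueue []
  #10 pop 5: in=⊤ → ⊤ (no change)
  #11 pop 6: in=⊤ → ⊤ (no change)

Fixpoint:
  val[0] = ⊤
  val[1] = ⊤
  val[2] = ⊤
  val[3] = ⊤
  val[4] = 0
  val[5] = ⊤
  val[6] = ⊤

⊤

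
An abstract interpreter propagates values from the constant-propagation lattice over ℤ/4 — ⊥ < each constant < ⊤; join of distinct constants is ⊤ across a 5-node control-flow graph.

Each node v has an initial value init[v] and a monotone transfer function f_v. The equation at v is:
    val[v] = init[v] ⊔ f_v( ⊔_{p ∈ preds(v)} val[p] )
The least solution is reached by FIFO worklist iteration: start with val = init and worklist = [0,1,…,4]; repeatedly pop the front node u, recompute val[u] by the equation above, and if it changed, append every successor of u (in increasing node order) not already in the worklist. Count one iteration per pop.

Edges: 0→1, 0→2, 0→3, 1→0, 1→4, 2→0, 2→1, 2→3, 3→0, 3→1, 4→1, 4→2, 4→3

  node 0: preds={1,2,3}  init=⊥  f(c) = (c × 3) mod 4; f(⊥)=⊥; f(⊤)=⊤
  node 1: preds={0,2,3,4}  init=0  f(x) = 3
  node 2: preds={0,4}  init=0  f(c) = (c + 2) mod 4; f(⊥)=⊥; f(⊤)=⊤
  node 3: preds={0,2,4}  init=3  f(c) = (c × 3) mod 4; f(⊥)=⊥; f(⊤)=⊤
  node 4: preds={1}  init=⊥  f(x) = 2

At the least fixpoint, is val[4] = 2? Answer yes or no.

yes

Iteration log — 9 steps:
  step 1. node 0  ⊔preds=⊤  new=⊤  old=⊥  +wl: 
  step 2. node 1  ⊔preds=⊤  new=⊤  old=0  +wl: 0
  step 3. node 2  ⊔preds=⊤  new=⊤  old=0  +wl: 1
  step 4. node 3  ⊔preds=⊤  new=⊤  old=3  +wl: 
  step 5. node 4  ⊔preds=⊤  new=2  old=⊥  +wl: 2,3
  step 6. node 0  ⊔preds=⊤  new=⊤  stable
  step 7. node 1  ⊔preds=⊤  new=⊤  stable
  step 8. node 2  ⊔preds=⊤  new=⊤  stable
  step 9. node 3  ⊔preds=⊤  new=⊤  stable

Least fixpoint reached:
  node 0: ⊤
  node 1: ⊤
  node 2: ⊤
  node 3: ⊤
  node 4: 2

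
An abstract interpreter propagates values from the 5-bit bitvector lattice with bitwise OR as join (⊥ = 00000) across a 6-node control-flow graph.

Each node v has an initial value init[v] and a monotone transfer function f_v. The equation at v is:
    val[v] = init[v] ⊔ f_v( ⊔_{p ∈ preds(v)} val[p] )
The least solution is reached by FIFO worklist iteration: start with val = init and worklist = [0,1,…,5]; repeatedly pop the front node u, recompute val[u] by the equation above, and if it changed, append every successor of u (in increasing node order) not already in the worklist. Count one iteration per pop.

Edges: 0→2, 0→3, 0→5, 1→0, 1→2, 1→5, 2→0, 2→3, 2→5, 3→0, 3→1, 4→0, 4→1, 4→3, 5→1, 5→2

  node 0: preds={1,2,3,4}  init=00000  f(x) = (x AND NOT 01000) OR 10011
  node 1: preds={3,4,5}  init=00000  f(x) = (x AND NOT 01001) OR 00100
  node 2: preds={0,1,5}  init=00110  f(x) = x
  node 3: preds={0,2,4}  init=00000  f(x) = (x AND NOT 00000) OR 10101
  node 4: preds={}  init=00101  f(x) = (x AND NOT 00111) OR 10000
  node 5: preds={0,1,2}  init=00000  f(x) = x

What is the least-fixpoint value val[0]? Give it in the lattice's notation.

10111

Worklist (12 pops):
  #1 pop 0: in=00111 → 10111 (was 00000); enqueue []
  #2 pop 1: in=00101 → 00100 (was 00000); enqueue [0]
  #3 pop 2: in=10111 → 10111 (was 00110); enqueue []
  #4 pop 3: in=10111 → 10111 (was 00000); enqueue [1]
  #5 pop 4: in=00000 → 10101 (was 00101); enqueue [3]
  #6 pop 5: in=10111 → 10111 (was 00000); enqueue [2]
  #7 pop 0: in=10111 → 10111 (no change)
  #8 pop 1: in=10111 → 10110 (was 00100); enqueue [0,5]
  #9 pop 3: in=10111 → 10111 (no change)
  #10 pop 2: in=10111 → 10111 (no change)
  #11 pop 0: in=10111 → 10111 (no change)
  #12 pop 5: in=10111 → 10111 (no change)

Fixpoint:
  val[0] = 10111
  val[1] = 10110
  val[2] = 10111
  val[3] = 10111
  val[4] = 10101
  val[5] = 10111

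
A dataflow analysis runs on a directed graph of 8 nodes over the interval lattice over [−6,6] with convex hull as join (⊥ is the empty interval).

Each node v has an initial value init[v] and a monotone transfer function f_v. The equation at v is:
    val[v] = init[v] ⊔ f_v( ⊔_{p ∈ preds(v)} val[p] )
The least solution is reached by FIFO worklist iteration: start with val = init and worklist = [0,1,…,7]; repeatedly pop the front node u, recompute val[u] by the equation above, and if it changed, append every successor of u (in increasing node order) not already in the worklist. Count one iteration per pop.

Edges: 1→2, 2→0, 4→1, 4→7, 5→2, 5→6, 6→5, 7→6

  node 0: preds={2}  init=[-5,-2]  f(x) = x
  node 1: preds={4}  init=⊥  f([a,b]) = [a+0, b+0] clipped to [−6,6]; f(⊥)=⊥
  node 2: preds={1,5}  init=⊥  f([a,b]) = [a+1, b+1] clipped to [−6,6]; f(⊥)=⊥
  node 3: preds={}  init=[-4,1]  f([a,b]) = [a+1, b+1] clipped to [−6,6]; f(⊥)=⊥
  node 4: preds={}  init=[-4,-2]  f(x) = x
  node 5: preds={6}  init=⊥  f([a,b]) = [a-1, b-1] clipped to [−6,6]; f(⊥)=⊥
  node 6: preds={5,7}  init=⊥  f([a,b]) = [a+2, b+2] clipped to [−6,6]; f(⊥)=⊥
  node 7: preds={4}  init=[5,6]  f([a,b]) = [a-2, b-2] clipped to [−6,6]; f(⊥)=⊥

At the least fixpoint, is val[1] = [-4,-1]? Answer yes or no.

Worklist (17 pops):
  #1 pop 0: in=⊥ → [-5,-2] (no change)
  #2 pop 1: in=[-4,-2] → [-4,-2] (was ⊥); enqueue []
  #3 pop 2: in=[-4,-2] → [-3,-1] (was ⊥); enqueue [0]
  #4 pop 3: in=⊥ → [-4,1] (no change)
  #5 pop 4: in=⊥ → [-4,-2] (no change)
  #6 pop 5: in=⊥ → ⊥ (no change)
  #7 pop 6: in=[5,6] → [6,6] (was ⊥); enqueue [5]
  #8 pop 7: in=[-4,-2] → [-6,6] (was [5,6]); enqueue [6]
  #9 pop 0: in=[-3,-1] → [-5,-1] (was [-5,-2]); enqueue []
  #10 pop 5: in=[6,6] → [5,5] (was ⊥); enqueue [2]
  #11 pop 6: in=[-6,6] → [-4,6] (was [6,6]); enqueue [5]
  #12 pop 2: in=[-4,5] → [-3,6] (was [-3,-1]); enqueue [0]
  #13 pop 5: in=[-4,6] → [-5,5] (was [5,5]); enqueue [2,6]
  #14 pop 0: in=[-3,6] → [-5,6] (was [-5,-1]); enqueue []
  #15 pop 2: in=[-5,5] → [-4,6] (was [-3,6]); enqueue [0]
  #16 pop 6: in=[-6,6] → [-4,6] (no change)
  #17 pop 0: in=[-4,6] → [-5,6] (no change)

Fixpoint:
  val[0] = [-5,6]
  val[1] = [-4,-2]
  val[2] = [-4,6]
  val[3] = [-4,1]
  val[4] = [-4,-2]
  val[5] = [-5,5]
  val[6] = [-4,6]
  val[7] = [-6,6]

no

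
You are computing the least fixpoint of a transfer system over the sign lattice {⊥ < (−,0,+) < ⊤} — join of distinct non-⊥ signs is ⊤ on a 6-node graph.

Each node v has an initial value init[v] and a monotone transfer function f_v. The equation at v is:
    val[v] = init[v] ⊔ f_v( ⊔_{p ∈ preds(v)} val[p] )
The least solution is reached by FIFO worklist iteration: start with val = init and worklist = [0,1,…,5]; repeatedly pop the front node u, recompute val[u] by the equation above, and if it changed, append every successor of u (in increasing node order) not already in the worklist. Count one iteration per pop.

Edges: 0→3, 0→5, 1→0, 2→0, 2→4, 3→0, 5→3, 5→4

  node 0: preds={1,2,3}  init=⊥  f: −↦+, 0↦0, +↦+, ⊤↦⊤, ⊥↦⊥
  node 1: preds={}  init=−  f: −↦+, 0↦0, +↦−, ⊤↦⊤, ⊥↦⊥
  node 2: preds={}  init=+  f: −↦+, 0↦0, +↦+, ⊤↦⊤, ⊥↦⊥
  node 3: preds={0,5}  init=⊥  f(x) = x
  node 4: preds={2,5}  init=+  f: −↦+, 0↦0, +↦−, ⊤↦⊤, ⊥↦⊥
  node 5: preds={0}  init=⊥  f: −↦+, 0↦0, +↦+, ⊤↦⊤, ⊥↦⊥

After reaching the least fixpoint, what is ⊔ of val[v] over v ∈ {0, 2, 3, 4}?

⊤

Trace (9 dequeues):
  [1] u=0 | in ⊤ | out ⊤ | prev ⊥ | push {}
  [2] u=1 | in ⊥ | out − | ==
  [3] u=2 | in ⊥ | out + | ==
  [4] u=3 | in ⊤ | out ⊤ | prev ⊥ | push {0}
  [5] u=4 | in + | out ⊤ | prev + | push {}
  [6] u=5 | in ⊤ | out ⊤ | prev ⊥ | push {3,4}
  [7] u=0 | in ⊤ | out ⊤ | ==
  [8] u=3 | in ⊤ | out ⊤ | ==
  [9] u=4 | in ⊤ | out ⊤ | ==

Converged values:
  [0] ⊤
  [1] −
  [2] +
  [3] ⊤
  [4] ⊤
  [5] ⊤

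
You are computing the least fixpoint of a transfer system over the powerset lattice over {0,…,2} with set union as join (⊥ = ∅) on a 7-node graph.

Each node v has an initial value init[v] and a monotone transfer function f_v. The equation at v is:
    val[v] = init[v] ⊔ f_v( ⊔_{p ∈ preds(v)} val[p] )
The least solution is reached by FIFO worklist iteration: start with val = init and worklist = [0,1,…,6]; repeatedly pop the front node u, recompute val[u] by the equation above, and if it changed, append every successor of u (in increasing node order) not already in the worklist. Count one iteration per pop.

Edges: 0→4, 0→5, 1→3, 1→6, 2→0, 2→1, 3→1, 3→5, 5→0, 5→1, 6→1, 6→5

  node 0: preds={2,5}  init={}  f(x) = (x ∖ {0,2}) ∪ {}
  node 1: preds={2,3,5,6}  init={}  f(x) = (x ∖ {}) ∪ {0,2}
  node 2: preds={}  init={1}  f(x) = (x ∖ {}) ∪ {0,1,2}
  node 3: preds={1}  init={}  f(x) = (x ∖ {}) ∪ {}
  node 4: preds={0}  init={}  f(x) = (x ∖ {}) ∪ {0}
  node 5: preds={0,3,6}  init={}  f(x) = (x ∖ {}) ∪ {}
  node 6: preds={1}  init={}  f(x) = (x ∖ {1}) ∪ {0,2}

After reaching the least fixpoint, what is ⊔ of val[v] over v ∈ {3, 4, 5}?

{0,1,2}

Trace (10 dequeues):
  [1] u=0 | in {1} | out {1} | prev {} | push {}
  [2] u=1 | in {1} | out {0,1,2} | prev {} | push {}
  [3] u=2 | in {} | out {0,1,2} | prev {1} | push {0,1}
  [4] u=3 | in {0,1,2} | out {0,1,2} | prev {} | push {}
  [5] u=4 | in {1} | out {0,1} | prev {} | push {}
  [6] u=5 | in {0,1,2} | out {0,1,2} | prev {} | push {}
  [7] u=6 | in {0,1,2} | out {0,2} | prev {} | push {5}
  [8] u=0 | in {0,1,2} | out {1} | ==
  [9] u=1 | in {0,1,2} | out {0,1,2} | ==
  [10] u=5 | in {0,1,2} | out {0,1,2} | ==

Converged values:
  [0] {1}
  [1] {0,1,2}
  [2] {0,1,2}
  [3] {0,1,2}
  [4] {0,1}
  [5] {0,1,2}
  [6] {0,2}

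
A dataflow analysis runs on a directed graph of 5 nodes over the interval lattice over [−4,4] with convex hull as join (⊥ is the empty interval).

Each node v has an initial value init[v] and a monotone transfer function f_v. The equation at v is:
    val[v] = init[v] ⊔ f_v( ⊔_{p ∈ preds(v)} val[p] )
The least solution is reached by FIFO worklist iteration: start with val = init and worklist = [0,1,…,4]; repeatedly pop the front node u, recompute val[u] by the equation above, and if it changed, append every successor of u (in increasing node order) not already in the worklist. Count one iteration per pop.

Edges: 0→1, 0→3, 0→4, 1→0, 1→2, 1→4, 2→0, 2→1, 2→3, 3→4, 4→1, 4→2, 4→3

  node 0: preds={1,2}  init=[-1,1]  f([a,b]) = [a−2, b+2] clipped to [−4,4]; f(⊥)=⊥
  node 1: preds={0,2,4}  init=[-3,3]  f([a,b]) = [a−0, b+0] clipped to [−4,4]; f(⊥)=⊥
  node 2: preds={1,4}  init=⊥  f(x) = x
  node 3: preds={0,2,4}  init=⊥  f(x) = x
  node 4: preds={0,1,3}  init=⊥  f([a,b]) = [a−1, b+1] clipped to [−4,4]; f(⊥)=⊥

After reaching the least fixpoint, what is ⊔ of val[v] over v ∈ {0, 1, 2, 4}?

[-4,4]

Iteration log — 9 steps:
  step 1. node 0  ⊔preds=[-3,3]  new=[-4,4]  old=[-1,1]  +wl: 
  step 2. node 1  ⊔preds=[-4,4]  new=[-4,4]  old=[-3,3]  +wl: 0
  step 3. node 2  ⊔preds=[-4,4]  new=[-4,4]  old=⊥  +wl: 1
  step 4. node 3  ⊔preds=[-4,4]  new=[-4,4]  old=⊥  +wl: 
  step 5. node 4  ⊔preds=[-4,4]  new=[-4,4]  old=⊥  +wl: 2,3
  step 6. node 0  ⊔preds=[-4,4]  new=[-4,4]  stable
  step 7. node 1  ⊔preds=[-4,4]  new=[-4,4]  stable
  step 8. node 2  ⊔preds=[-4,4]  new=[-4,4]  stable
  step 9. node 3  ⊔preds=[-4,4]  new=[-4,4]  stable

Least fixpoint reached:
  node 0: [-4,4]
  node 1: [-4,4]
  node 2: [-4,4]
  node 3: [-4,4]
  node 4: [-4,4]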